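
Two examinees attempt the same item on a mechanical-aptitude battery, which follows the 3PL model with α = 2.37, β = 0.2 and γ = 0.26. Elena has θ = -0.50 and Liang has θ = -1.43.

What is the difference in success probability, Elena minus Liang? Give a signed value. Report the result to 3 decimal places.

P(θ) = γ + (1 − γ) · 1 / (1 + exp(−α(θ − β)))
P(Elena) = 0.3783  [exponent -1.6590]
P(Liang) = 0.2752  [exponent -3.8631]
Difference = 0.3783 − 0.2752 = 0.1031

0.103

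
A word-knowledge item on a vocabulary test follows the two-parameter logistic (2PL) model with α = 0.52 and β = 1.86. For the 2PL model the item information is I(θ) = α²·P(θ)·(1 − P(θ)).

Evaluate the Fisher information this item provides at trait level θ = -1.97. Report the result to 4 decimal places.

0.0286

P = 1/(1+e^{1.9916}) = 0.1201
P(1−P) = 0.1201 × 0.8799 = 0.1057
I = α² × P(1−P) = 0.52² × 0.1057 = 0.02857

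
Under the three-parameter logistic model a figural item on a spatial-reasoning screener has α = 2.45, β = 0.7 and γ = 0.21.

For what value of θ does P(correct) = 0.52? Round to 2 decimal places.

P(θ) = γ + (1 − γ) · 1 / (1 + exp(−α(θ − β)))
Remove guessing floor: (0.52 − 0.21)/(1 − 0.21) = 0.3924
logit = ln(0.3924/0.6076) = -0.4372
θ = β + logit/(α) = 0.7 + (-0.4372)/2.4500 = 0.5215

0.52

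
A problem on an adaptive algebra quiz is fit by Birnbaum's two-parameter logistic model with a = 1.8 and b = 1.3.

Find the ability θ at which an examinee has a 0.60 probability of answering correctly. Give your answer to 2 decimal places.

P(θ) = 1 / (1 + exp(−a(θ − b)))
logit = ln(0.6000/0.4000) = 0.4055
θ = b + logit/(a) = 1.3 + 0.4055/1.8000 = 1.5253

1.53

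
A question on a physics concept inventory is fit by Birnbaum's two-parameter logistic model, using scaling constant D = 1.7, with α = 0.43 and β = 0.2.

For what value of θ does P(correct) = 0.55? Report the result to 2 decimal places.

P(θ) = 1 / (1 + exp(−D·α(θ − β)))
logit = ln(0.5500/0.4500) = 0.2007
θ = β + logit/(1.7·α) = 0.2 + 0.2007/0.7310 = 0.4745

0.47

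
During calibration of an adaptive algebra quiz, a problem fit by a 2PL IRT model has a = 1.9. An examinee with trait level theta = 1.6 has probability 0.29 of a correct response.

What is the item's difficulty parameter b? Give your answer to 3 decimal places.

2.071

P(theta) = 1 / (1 + exp(−a(theta − b)))
logit(0.29) = ln(0.29/0.71) = -0.8954
b = theta − logit/(a) = 1.6 − (-0.8954)/1.9000 = 2.0713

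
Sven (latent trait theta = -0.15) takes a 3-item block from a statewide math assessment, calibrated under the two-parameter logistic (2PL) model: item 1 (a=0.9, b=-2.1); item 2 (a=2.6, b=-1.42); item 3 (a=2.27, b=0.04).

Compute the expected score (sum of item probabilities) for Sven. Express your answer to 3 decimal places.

P(theta) = 1 / (1 + exp(−a(theta − b)))
P_1 = 1/(1+e^{-1.7550}) = 0.8526
P_2 = 1/(1+e^{-3.3020}) = 0.9645
P_3 = 1/(1+e^{0.4313}) = 0.3938
E[score] = 0.8526 + 0.9645 + 0.3938 = 2.2109

2.211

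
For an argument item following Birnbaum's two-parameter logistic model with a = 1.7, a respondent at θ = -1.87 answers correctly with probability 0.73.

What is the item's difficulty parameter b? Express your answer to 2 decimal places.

-2.46

P(θ) = 1 / (1 + exp(−a(θ − b)))
logit(0.73) = ln(0.73/0.27) = 0.9946
b = θ − logit/(a) = -1.87 − 0.9946/1.7000 = -2.4551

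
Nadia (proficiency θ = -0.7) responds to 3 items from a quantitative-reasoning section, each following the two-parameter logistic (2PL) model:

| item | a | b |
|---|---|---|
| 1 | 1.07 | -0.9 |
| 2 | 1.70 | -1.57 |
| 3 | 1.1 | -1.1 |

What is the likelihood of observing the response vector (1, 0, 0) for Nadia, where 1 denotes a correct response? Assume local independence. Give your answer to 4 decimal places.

0.0402

P(θ) = 1 / (1 + exp(−a(θ − b)))
P_1 = 1/(1+e^{-0.2140}) = 0.5533
P_2 = 1/(1+e^{-1.4790}) = 0.8144
P_3 = 1/(1+e^{-0.4400}) = 0.6083
L = P_1 × (1−P_2) × (1−P_3) = 0.5533 × 0.1856 × 0.3917 = 0.04022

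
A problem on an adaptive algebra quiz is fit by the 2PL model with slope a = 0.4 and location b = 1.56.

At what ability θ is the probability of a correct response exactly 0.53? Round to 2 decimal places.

P(θ) = 1 / (1 + exp(−a(θ − b)))
logit = ln(0.5300/0.4700) = 0.1201
θ = b + logit/(a) = 1.56 + 0.1201/0.4000 = 1.8604

1.86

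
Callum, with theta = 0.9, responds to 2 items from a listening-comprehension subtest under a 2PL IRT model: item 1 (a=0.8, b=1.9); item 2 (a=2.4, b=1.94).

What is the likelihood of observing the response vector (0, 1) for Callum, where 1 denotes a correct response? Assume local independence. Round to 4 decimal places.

P(theta) = 1 / (1 + exp(−a(theta − b)))
P_1 = 1/(1+e^{0.8000}) = 0.3100
P_2 = 1/(1+e^{2.4960}) = 0.0761
L = (1−P_1) × P_2 = 0.6900 × 0.0761 = 0.05253

0.0525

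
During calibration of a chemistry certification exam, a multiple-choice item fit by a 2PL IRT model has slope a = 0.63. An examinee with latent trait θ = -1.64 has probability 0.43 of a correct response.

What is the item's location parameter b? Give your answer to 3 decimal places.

P(θ) = 1 / (1 + exp(−a(θ − b)))
logit(0.43) = ln(0.43/0.57) = -0.2819
b = θ − logit/(a) = -1.64 − (-0.2819)/0.6300 = -1.1926

-1.193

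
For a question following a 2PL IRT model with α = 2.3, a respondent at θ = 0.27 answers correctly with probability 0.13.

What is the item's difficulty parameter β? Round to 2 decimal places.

1.10

P(θ) = 1 / (1 + exp(−α(θ − β)))
logit(0.13) = ln(0.13/0.87) = -1.9010
β = θ − logit/(α) = 0.27 − (-1.9010)/2.3000 = 1.0965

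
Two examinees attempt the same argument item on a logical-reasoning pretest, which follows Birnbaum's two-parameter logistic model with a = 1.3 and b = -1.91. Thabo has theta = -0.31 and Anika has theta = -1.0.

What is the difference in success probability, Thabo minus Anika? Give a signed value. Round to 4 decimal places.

0.1235

P(theta) = 1 / (1 + exp(−a(theta − b)))
P(Thabo) = 0.8889  [exponent 2.0800]
P(Anika) = 0.7655  [exponent 1.1830]
Difference = 0.8889 − 0.7655 = 0.1235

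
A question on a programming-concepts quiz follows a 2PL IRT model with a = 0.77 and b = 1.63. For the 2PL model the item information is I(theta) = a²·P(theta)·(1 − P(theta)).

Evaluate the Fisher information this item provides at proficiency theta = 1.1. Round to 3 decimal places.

0.142

P = 1/(1+e^{0.4081}) = 0.3994
P(1−P) = 0.3994 × 0.6006 = 0.2399
I = a² × P(1−P) = 0.77² × 0.2399 = 0.14222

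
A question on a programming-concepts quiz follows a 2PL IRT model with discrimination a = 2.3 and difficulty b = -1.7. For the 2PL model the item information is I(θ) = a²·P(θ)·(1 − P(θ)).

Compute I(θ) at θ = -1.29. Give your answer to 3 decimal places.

P = 1/(1+e^{-0.9430}) = 0.7197
P(1−P) = 0.7197 × 0.2803 = 0.2017
I = a² × P(1−P) = 2.3² × 0.2017 = 1.06715

1.067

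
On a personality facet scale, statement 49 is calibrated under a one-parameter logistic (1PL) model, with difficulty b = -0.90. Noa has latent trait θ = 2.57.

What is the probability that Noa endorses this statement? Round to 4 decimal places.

P(θ) = 1 / (1 + exp(−(θ − b)))
Exponent: (2.57 − (-0.90)) = 3.4700
1/(1 + e^{-3.4700}) = 0.9698
P = 0.9698

0.9698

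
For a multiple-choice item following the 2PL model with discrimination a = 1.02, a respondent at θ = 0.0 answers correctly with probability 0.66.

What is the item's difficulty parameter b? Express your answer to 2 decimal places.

-0.65

P(θ) = 1 / (1 + exp(−a(θ − b)))
logit(0.66) = ln(0.66/0.34) = 0.6633
b = θ − logit/(a) = 0.0 − 0.6633/1.0200 = -0.6503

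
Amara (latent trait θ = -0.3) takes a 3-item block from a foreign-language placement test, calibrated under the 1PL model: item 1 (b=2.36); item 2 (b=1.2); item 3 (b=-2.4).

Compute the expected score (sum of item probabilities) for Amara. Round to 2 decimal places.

1.14

P(θ) = 1 / (1 + exp(−(θ − b)))
P_1 = 1/(1+e^{2.6600}) = 0.0654
P_2 = 1/(1+e^{1.5000}) = 0.1824
P_3 = 1/(1+e^{-2.1000}) = 0.8909
E[score] = 0.0654 + 0.1824 + 0.8909 = 1.1387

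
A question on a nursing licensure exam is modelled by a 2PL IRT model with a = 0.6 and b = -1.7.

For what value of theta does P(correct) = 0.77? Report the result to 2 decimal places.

P(theta) = 1 / (1 + exp(−a(theta − b)))
logit = ln(0.7700/0.2300) = 1.2083
theta = b + logit/(a) = -1.7 + 1.2083/0.6000 = 0.3139

0.31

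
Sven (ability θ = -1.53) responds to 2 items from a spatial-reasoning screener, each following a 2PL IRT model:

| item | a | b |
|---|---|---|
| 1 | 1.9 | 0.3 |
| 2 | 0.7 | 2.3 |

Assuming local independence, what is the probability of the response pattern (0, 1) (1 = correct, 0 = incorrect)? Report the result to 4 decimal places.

0.0622

P(θ) = 1 / (1 + exp(−a(θ − b)))
P_1 = 1/(1+e^{3.4770}) = 0.0300
P_2 = 1/(1+e^{2.6810}) = 0.0641
L = (1−P_1) × P_2 = 0.9700 × 0.0641 = 0.06218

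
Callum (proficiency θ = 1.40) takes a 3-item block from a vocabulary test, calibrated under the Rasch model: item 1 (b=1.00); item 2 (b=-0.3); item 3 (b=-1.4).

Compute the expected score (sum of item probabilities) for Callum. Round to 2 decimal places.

P(θ) = 1 / (1 + exp(−(θ − b)))
P_1 = 1/(1+e^{-0.4000}) = 0.5987
P_2 = 1/(1+e^{-1.7000}) = 0.8455
P_3 = 1/(1+e^{-2.8000}) = 0.9427
E[score] = 0.5987 + 0.8455 + 0.9427 = 2.3869

2.39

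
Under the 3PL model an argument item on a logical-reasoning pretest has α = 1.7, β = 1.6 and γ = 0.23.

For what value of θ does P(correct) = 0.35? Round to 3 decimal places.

P(θ) = γ + (1 − γ) · 1 / (1 + exp(−α(θ − β)))
Remove guessing floor: (0.35 − 0.23)/(1 − 0.23) = 0.1558
logit = ln(0.1558/0.8442) = -1.6895
θ = β + logit/(α) = 1.6 + (-1.6895)/1.7000 = 0.6062

0.606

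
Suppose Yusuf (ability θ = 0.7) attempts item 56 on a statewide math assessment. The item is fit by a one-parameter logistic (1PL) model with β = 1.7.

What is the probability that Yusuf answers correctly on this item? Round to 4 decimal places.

P(θ) = 1 / (1 + exp(−(θ − β)))
Exponent: (0.7 − 1.7) = -1.0000
1/(1 + e^{1.0000}) = 0.2689
P = 0.2689

0.2689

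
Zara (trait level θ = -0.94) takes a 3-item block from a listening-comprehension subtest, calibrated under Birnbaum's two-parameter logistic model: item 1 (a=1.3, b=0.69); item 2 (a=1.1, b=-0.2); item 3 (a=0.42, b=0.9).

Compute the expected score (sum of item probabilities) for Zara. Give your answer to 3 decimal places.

P(θ) = 1 / (1 + exp(−a(θ − b)))
P_1 = 1/(1+e^{2.1190}) = 0.1073
P_2 = 1/(1+e^{0.8140}) = 0.3070
P_3 = 1/(1+e^{0.7728}) = 0.3159
E[score] = 0.1073 + 0.3070 + 0.3159 = 0.7302

0.730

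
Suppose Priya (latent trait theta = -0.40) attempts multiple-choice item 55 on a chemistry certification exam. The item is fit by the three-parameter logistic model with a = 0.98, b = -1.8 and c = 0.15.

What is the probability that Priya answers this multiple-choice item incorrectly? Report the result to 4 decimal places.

P(theta) = c + (1 − c) · 1 / (1 + exp(−a(theta − b)))
Exponent: 0.98 × (-0.40 − (-1.8)) = 1.3720
1/(1 + e^{-1.3720}) = 0.7977
P = 0.15 + 0.85 × 0.7977 = 0.8280
P(incorrect) = 1 − 0.8280 = 0.1720

0.1720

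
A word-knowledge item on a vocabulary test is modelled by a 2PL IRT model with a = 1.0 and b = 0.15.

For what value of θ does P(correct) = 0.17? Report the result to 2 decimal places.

-1.44

P(θ) = 1 / (1 + exp(−a(θ − b)))
logit = ln(0.1700/0.8300) = -1.5856
θ = b + logit/(a) = 0.15 + (-1.5856)/1.0000 = -1.4356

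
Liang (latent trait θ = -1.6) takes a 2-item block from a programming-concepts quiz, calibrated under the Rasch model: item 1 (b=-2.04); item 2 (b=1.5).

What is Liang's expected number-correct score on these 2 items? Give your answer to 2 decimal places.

P(θ) = 1 / (1 + exp(−(θ − b)))
P_1 = 1/(1+e^{-0.4400}) = 0.6083
P_2 = 1/(1+e^{3.1000}) = 0.0431
E[score] = 0.6083 + 0.0431 = 0.6514

0.65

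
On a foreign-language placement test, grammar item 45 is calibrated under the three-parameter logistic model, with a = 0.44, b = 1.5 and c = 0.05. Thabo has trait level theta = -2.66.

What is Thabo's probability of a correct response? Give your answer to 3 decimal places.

0.181

P(theta) = c + (1 − c) · 1 / (1 + exp(−a(theta − b)))
Exponent: 0.44 × (-2.66 − 1.5) = -1.8304
1/(1 + e^{1.8304}) = 0.1382
P = 0.05 + 0.95 × 0.1382 = 0.1813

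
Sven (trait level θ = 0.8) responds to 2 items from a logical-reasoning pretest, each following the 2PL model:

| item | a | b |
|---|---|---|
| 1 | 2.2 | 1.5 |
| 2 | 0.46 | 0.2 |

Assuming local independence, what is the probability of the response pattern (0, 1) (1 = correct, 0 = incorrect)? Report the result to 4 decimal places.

0.4682

P(θ) = 1 / (1 + exp(−a(θ − b)))
P_1 = 1/(1+e^{1.5400}) = 0.1765
P_2 = 1/(1+e^{-0.2760}) = 0.5686
L = (1−P_1) × P_2 = 0.8235 × 0.5686 = 0.46819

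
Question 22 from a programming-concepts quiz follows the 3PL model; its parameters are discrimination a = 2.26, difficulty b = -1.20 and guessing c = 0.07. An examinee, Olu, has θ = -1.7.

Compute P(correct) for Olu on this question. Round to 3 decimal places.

0.297

P(θ) = c + (1 − c) · 1 / (1 + exp(−a(θ − b)))
Exponent: 2.26 × (-1.7 − (-1.20)) = -1.1300
1/(1 + e^{1.1300}) = 0.2442
P = 0.07 + 0.93 × 0.2442 = 0.2971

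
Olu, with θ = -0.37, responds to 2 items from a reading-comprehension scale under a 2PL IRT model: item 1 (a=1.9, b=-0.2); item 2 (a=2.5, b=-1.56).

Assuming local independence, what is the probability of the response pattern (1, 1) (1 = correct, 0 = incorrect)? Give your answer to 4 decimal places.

P(θ) = 1 / (1 + exp(−a(θ − b)))
P_1 = 1/(1+e^{0.3230}) = 0.4199
P_2 = 1/(1+e^{-2.9750}) = 0.9514
L = P_1 × P_2 = 0.4199 × 0.9514 = 0.39955

0.3995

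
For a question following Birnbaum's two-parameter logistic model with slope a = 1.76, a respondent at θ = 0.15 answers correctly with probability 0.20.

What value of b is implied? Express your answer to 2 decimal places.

0.94

P(θ) = 1 / (1 + exp(−a(θ − b)))
logit(0.20) = ln(0.20/0.80) = -1.3863
b = θ − logit/(a) = 0.15 − (-1.3863)/1.7600 = 0.9377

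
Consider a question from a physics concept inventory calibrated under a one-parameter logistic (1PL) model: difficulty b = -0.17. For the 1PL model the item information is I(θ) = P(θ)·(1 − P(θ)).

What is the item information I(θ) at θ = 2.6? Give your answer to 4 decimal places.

0.0555

P = 1/(1+e^{-2.7700}) = 0.9410
P(1−P) = 0.9410 × 0.0590 = 0.0555
I = P(1−P) = 0.05549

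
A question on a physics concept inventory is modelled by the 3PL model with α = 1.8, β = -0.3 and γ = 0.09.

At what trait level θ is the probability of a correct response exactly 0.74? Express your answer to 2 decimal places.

P(θ) = γ + (1 − γ) · 1 / (1 + exp(−α(θ − β)))
Remove guessing floor: (0.74 − 0.09)/(1 − 0.09) = 0.7143
logit = ln(0.7143/0.2857) = 0.9163
θ = β + logit/(α) = -0.3 + 0.9163/1.8000 = 0.2091

0.21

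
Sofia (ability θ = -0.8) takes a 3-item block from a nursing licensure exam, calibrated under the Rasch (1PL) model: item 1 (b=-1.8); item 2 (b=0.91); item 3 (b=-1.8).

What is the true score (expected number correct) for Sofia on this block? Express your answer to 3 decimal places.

P(θ) = 1 / (1 + exp(−(θ − b)))
P_1 = 1/(1+e^{-1.0000}) = 0.7311
P_2 = 1/(1+e^{1.7100}) = 0.1532
P_3 = 1/(1+e^{-1.0000}) = 0.7311
E[score] = 0.7311 + 0.1532 + 0.7311 = 1.6153

1.615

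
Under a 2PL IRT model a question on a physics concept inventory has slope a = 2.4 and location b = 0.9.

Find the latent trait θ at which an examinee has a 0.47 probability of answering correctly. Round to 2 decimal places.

P(θ) = 1 / (1 + exp(−a(θ − b)))
logit = ln(0.4700/0.5300) = -0.1201
θ = b + logit/(a) = 0.9 + (-0.1201)/2.4000 = 0.8499

0.85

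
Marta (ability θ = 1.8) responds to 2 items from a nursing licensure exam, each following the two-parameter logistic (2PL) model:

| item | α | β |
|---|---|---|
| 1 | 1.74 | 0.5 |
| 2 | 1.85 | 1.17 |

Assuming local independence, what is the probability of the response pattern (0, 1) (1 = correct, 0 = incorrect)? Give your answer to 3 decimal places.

0.072

P(θ) = 1 / (1 + exp(−α(θ − β)))
P_1 = 1/(1+e^{-2.2620}) = 0.9057
P_2 = 1/(1+e^{-1.1655}) = 0.7623
L = (1−P_1) × P_2 = 0.0943 × 0.7623 = 0.07190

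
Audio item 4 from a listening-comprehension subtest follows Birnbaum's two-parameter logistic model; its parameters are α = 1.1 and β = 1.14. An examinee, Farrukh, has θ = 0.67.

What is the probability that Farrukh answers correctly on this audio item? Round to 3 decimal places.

0.374

P(θ) = 1 / (1 + exp(−α(θ − β)))
Exponent: 1.1 × (0.67 − 1.14) = -0.5170
1/(1 + e^{0.5170}) = 0.3736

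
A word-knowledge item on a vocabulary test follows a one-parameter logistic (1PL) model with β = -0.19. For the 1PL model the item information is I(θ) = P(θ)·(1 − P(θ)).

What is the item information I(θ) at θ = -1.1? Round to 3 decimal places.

0.205

P = 1/(1+e^{0.9100}) = 0.2870
P(1−P) = 0.2870 × 0.7130 = 0.2046
I = P(1−P) = 0.20463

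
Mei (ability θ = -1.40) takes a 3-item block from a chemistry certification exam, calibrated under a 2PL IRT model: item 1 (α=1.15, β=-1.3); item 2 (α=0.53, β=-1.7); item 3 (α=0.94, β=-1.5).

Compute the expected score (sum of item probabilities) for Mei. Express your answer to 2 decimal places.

1.53

P(θ) = 1 / (1 + exp(−α(θ − β)))
P_1 = 1/(1+e^{0.1150}) = 0.4713
P_2 = 1/(1+e^{-0.1590}) = 0.5397
P_3 = 1/(1+e^{-0.0940}) = 0.5235
E[score] = 0.4713 + 0.5397 + 0.5235 = 1.5344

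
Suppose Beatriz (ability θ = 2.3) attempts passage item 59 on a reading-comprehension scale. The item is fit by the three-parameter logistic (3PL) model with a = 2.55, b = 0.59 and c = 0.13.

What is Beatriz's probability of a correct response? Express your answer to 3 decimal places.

0.989

P(θ) = c + (1 − c) · 1 / (1 + exp(−a(θ − b)))
Exponent: 2.55 × (2.3 − 0.59) = 4.3605
1/(1 + e^{-4.3605}) = 0.9874
P = 0.13 + 0.87 × 0.9874 = 0.9890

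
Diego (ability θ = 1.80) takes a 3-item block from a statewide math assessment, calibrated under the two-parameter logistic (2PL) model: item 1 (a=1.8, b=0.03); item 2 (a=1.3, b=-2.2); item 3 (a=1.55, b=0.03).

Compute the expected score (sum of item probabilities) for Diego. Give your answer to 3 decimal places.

P(θ) = 1 / (1 + exp(−a(θ − b)))
P_1 = 1/(1+e^{-3.1860}) = 0.9603
P_2 = 1/(1+e^{-5.2000}) = 0.9945
P_3 = 1/(1+e^{-2.7435}) = 0.9395
E[score] = 0.9603 + 0.9945 + 0.9395 = 2.8944

2.894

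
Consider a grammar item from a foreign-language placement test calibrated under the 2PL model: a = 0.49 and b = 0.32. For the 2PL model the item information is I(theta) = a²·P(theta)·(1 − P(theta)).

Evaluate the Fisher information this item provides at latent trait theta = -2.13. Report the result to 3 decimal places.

0.043

P = 1/(1+e^{1.2005}) = 0.2314
P(1−P) = 0.2314 × 0.7686 = 0.1778
I = a² × P(1−P) = 0.49² × 0.1778 = 0.04270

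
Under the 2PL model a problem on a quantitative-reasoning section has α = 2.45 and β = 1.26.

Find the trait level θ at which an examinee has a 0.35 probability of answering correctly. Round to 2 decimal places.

P(θ) = 1 / (1 + exp(−α(θ − β)))
logit = ln(0.3500/0.6500) = -0.6190
θ = β + logit/(α) = 1.26 + (-0.6190)/2.4500 = 1.0073

1.01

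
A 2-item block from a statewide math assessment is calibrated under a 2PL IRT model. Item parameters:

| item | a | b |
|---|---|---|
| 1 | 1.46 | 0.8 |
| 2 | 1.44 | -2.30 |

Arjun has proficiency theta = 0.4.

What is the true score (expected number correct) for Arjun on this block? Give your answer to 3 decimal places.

1.338

P(theta) = 1 / (1 + exp(−a(theta − b)))
P_1 = 1/(1+e^{0.5840}) = 0.3580
P_2 = 1/(1+e^{-3.8880}) = 0.9799
E[score] = 0.3580 + 0.9799 = 1.3379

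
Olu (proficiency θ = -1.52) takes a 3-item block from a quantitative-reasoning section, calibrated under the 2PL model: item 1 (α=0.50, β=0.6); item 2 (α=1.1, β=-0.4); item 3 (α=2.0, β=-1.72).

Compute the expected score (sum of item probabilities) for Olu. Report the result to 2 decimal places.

1.08

P(θ) = 1 / (1 + exp(−α(θ − β)))
P_1 = 1/(1+e^{1.0600}) = 0.2573
P_2 = 1/(1+e^{1.2320}) = 0.2258
P_3 = 1/(1+e^{-0.4000}) = 0.5987
E[score] = 0.2573 + 0.2258 + 0.5987 = 1.0818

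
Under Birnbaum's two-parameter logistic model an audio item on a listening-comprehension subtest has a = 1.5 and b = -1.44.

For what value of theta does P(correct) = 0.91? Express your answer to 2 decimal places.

P(theta) = 1 / (1 + exp(−a(theta − b)))
logit = ln(0.9100/0.0900) = 2.3136
theta = b + logit/(a) = -1.44 + 2.3136/1.5000 = 0.1024

0.10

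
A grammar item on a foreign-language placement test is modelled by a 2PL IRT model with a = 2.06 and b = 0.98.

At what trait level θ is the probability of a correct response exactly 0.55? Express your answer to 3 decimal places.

1.077

P(θ) = 1 / (1 + exp(−a(θ − b)))
logit = ln(0.5500/0.4500) = 0.2007
θ = b + logit/(a) = 0.98 + 0.2007/2.0600 = 1.0774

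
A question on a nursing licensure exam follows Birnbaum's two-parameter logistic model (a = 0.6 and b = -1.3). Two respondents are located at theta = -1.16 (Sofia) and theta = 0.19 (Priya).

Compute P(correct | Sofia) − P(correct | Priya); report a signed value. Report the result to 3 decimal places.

P(theta) = 1 / (1 + exp(−a(theta − b)))
P(Sofia) = 0.5210  [exponent 0.0840]
P(Priya) = 0.7097  [exponent 0.8940]
Difference = 0.5210 − 0.7097 = -0.1887

-0.189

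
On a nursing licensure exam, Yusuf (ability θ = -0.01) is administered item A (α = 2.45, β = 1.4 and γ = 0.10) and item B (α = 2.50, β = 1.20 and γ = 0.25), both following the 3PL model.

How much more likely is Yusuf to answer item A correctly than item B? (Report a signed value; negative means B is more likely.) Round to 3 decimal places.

P(θ) = γ + (1 − γ) · 1 / (1 + exp(−α(θ − β)))
P_A = 0.1276
P_B = 0.2847
P_A − P_B = -0.1572

-0.157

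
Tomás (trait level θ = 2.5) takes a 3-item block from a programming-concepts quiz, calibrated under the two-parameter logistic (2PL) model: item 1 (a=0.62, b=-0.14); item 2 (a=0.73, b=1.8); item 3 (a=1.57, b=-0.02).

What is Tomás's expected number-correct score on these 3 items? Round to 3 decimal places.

P(θ) = 1 / (1 + exp(−a(θ − b)))
P_1 = 1/(1+e^{-1.6368}) = 0.8371
P_2 = 1/(1+e^{-0.5110}) = 0.6250
P_3 = 1/(1+e^{-3.9564}) = 0.9812
E[score] = 0.8371 + 0.6250 + 0.9812 = 2.4434

2.443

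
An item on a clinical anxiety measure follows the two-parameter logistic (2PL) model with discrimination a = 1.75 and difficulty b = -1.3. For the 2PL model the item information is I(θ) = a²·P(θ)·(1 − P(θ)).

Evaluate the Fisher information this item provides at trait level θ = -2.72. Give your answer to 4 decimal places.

0.2174

P = 1/(1+e^{2.4850}) = 0.0769
P(1−P) = 0.0769 × 0.9231 = 0.0710
I = a² × P(1−P) = 1.75² × 0.0710 = 0.21744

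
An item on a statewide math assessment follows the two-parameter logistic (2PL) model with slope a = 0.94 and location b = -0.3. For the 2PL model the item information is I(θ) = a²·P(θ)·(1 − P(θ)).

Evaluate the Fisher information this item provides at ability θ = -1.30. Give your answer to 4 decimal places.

0.1785

P = 1/(1+e^{0.9400}) = 0.2809
P(1−P) = 0.2809 × 0.7191 = 0.2020
I = a² × P(1−P) = 0.94² × 0.2020 = 0.17848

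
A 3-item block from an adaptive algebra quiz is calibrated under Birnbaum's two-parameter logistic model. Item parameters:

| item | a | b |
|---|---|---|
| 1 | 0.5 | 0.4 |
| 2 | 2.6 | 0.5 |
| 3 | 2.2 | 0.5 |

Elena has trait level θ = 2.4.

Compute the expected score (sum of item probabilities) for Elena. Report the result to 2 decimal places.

2.71

P(θ) = 1 / (1 + exp(−a(θ − b)))
P_1 = 1/(1+e^{-1.0000}) = 0.7311
P_2 = 1/(1+e^{-4.9400}) = 0.9929
P_3 = 1/(1+e^{-4.1800}) = 0.9849
E[score] = 0.7311 + 0.9929 + 0.9849 = 2.7089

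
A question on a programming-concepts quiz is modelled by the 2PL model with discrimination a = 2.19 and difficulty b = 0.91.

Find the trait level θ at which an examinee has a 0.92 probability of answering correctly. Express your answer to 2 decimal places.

P(θ) = 1 / (1 + exp(−a(θ − b)))
logit = ln(0.9200/0.0800) = 2.4423
θ = b + logit/(a) = 0.91 + 2.4423/2.1900 = 2.0252

2.03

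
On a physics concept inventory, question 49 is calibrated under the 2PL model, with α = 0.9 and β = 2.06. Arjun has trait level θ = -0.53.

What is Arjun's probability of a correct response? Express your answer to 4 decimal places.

P(θ) = 1 / (1 + exp(−α(θ − β)))
Exponent: 0.9 × (-0.53 − 2.06) = -2.3310
1/(1 + e^{2.3310}) = 0.0886

0.0886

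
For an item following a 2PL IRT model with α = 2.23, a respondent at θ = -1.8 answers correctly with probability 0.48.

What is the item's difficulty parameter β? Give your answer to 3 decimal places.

-1.764

P(θ) = 1 / (1 + exp(−α(θ − β)))
logit(0.48) = ln(0.48/0.52) = -0.0800
β = θ − logit/(α) = -1.8 − (-0.0800)/2.2300 = -1.7641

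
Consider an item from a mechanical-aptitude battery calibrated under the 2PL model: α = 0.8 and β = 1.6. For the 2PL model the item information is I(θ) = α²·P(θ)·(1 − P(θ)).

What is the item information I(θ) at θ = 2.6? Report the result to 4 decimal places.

P = 1/(1+e^{-0.8000}) = 0.6900
P(1−P) = 0.6900 × 0.3100 = 0.2139
I = α² × P(1−P) = 0.8² × 0.2139 = 0.13690

0.1369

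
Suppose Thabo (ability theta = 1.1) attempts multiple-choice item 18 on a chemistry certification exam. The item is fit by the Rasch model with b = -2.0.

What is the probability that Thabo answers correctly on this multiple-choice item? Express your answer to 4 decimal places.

P(theta) = 1 / (1 + exp(−(theta − b)))
Exponent: (1.1 − (-2.0)) = 3.1000
1/(1 + e^{-3.1000}) = 0.9569
P = 0.9569

0.9569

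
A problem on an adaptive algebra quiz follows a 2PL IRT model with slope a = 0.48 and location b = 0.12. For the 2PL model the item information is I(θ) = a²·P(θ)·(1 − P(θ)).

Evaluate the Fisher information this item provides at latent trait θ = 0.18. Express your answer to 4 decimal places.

P = 1/(1+e^{-0.0288}) = 0.5072
P(1−P) = 0.5072 × 0.4928 = 0.2499
I = a² × P(1−P) = 0.48² × 0.2499 = 0.05759

0.0576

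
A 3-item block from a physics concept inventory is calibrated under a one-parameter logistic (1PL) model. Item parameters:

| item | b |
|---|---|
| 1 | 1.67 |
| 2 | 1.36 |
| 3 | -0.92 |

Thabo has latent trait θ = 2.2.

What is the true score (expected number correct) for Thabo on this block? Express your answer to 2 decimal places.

P(θ) = 1 / (1 + exp(−(θ − b)))
P_1 = 1/(1+e^{-0.5300}) = 0.6295
P_2 = 1/(1+e^{-0.8400}) = 0.6985
P_3 = 1/(1+e^{-3.1200}) = 0.9577
E[score] = 0.6295 + 0.6985 + 0.9577 = 2.2857

2.29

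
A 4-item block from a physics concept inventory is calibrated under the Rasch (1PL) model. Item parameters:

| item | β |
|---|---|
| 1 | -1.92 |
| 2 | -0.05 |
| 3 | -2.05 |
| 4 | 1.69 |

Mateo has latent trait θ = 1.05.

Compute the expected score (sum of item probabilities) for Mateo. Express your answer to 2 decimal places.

3.00

P(θ) = 1 / (1 + exp(−(θ − β)))
P_1 = 1/(1+e^{-2.9700}) = 0.9512
P_2 = 1/(1+e^{-1.1000}) = 0.7503
P_3 = 1/(1+e^{-3.1000}) = 0.9569
P_4 = 1/(1+e^{0.6400}) = 0.3452
E[score] = 0.9512 + 0.7503 + 0.9569 + 0.3452 = 3.0036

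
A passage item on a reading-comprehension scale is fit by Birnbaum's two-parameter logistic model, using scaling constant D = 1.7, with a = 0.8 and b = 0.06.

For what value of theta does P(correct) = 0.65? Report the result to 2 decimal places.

P(theta) = 1 / (1 + exp(−D·a(theta − b)))
logit = ln(0.6500/0.3500) = 0.6190
theta = b + logit/(1.7·a) = 0.06 + 0.6190/1.3600 = 0.5152

0.52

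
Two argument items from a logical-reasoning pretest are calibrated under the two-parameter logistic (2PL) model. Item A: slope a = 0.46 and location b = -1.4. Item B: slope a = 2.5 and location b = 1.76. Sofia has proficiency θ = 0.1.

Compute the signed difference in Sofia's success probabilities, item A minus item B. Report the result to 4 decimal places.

0.6504

P(θ) = 1 / (1 + exp(−a(θ − b)))
P_A = 0.6660
P_B = 0.0155
P_A − P_B = 0.6504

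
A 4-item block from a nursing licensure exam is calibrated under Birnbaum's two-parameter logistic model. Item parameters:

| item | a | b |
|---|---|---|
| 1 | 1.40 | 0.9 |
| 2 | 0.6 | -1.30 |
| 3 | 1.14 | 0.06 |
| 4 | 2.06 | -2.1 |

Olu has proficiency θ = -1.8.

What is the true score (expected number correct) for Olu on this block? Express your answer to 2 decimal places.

P(θ) = 1 / (1 + exp(−a(θ − b)))
P_1 = 1/(1+e^{3.7800}) = 0.0223
P_2 = 1/(1+e^{0.3000}) = 0.4256
P_3 = 1/(1+e^{2.1204}) = 0.1071
P_4 = 1/(1+e^{-0.6180}) = 0.6498
E[score] = 0.0223 + 0.4256 + 0.1071 + 0.6498 = 1.2048

1.20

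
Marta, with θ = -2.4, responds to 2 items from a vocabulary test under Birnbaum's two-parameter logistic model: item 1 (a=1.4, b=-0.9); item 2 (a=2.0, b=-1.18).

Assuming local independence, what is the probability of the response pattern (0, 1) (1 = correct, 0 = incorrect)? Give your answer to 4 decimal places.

P(θ) = 1 / (1 + exp(−a(θ − b)))
P_1 = 1/(1+e^{2.1000}) = 0.1091
P_2 = 1/(1+e^{2.4400}) = 0.0802
L = (1−P_1) × P_2 = 0.8909 × 0.0802 = 0.07143

0.0714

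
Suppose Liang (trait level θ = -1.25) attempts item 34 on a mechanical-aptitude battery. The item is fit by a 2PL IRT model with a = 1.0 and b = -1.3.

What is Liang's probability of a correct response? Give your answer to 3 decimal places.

P(θ) = 1 / (1 + exp(−a(θ − b)))
Exponent: 1.0 × (-1.25 − (-1.3)) = 0.0500
1/(1 + e^{-0.0500}) = 0.5125

0.512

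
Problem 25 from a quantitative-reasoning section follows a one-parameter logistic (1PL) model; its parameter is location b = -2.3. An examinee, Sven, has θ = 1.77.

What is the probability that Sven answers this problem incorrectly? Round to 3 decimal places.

P(θ) = 1 / (1 + exp(−(θ − b)))
Exponent: (1.77 − (-2.3)) = 4.0700
1/(1 + e^{-4.0700}) = 0.9832
P = 0.9832
P(incorrect) = 1 − 0.9832 = 0.0168

0.017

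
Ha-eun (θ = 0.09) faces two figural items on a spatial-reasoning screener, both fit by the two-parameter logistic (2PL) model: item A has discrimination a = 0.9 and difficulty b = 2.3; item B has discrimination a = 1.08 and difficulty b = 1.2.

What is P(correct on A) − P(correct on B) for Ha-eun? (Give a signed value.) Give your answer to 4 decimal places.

P(θ) = 1 / (1 + exp(−a(θ − b)))
P_A = 0.1204
P_B = 0.2317
P_A − P_B = -0.1113

-0.1113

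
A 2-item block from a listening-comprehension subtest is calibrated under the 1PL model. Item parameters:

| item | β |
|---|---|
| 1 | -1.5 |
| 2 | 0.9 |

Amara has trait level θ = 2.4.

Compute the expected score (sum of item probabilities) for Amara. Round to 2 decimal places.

1.80

P(θ) = 1 / (1 + exp(−(θ − β)))
P_1 = 1/(1+e^{-3.9000}) = 0.9802
P_2 = 1/(1+e^{-1.5000}) = 0.8176
E[score] = 0.9802 + 0.8176 = 1.7977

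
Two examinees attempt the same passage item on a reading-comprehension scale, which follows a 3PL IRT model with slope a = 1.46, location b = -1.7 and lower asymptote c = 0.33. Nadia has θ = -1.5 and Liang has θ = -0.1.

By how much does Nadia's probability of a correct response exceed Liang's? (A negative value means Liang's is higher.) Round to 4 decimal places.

P(θ) = c + (1 − c) · 1 / (1 + exp(−a(θ − b)))
P(Nadia) = 0.7136  [exponent 0.2920]
P(Liang) = 0.9409  [exponent 2.3360]
Difference = 0.7136 − 0.9409 = -0.2274

-0.2274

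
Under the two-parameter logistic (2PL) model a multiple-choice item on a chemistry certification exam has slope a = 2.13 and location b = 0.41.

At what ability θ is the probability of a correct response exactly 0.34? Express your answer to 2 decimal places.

P(θ) = 1 / (1 + exp(−a(θ − b)))
logit = ln(0.3400/0.6600) = -0.6633
θ = b + logit/(a) = 0.41 + (-0.6633)/2.1300 = 0.0986

0.10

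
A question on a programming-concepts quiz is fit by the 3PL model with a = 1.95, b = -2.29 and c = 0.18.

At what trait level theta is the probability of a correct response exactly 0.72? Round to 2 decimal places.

P(theta) = c + (1 − c) · 1 / (1 + exp(−a(theta − b)))
Remove guessing floor: (0.72 − 0.18)/(1 − 0.18) = 0.6585
logit = ln(0.6585/0.3415) = 0.6568
theta = b + logit/(a) = -2.29 + 0.6568/1.9500 = -1.9532

-1.95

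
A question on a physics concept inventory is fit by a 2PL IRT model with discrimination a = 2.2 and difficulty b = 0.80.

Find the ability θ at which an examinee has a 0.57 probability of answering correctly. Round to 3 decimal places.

P(θ) = 1 / (1 + exp(−a(θ − b)))
logit = ln(0.5700/0.4300) = 0.2819
θ = b + logit/(a) = 0.80 + 0.2819/2.2000 = 0.9281

0.928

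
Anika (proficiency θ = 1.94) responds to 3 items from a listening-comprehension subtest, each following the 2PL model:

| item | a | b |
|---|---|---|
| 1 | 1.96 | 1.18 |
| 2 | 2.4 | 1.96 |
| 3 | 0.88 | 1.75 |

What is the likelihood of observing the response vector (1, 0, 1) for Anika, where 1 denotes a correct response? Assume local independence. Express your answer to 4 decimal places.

P(θ) = 1 / (1 + exp(−a(θ − b)))
P_1 = 1/(1+e^{-1.4896}) = 0.8160
P_2 = 1/(1+e^{0.0480}) = 0.4880
P_3 = 1/(1+e^{-0.1672}) = 0.5417
L = P_1 × (1−P_2) × P_3 = 0.8160 × 0.5120 × 0.5417 = 0.22632

0.2263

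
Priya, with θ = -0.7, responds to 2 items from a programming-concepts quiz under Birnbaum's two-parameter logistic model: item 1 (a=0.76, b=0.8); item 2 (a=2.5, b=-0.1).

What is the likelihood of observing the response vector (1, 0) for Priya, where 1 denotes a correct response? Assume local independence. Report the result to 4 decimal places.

0.1981

P(θ) = 1 / (1 + exp(−a(θ − b)))
P_1 = 1/(1+e^{1.1400}) = 0.2423
P_2 = 1/(1+e^{1.5000}) = 0.1824
L = P_1 × (1−P_2) = 0.2423 × 0.8176 = 0.19811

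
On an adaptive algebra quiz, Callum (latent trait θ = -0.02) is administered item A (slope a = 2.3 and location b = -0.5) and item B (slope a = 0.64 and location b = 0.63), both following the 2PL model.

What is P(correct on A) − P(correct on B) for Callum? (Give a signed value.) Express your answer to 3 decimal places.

P(θ) = 1 / (1 + exp(−a(θ − b)))
P_A = 0.7510
P_B = 0.3975
P_A − P_B = 0.3535

0.354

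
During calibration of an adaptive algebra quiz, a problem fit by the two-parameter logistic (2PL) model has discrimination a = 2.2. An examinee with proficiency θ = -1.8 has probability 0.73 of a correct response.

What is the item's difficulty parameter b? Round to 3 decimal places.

P(θ) = 1 / (1 + exp(−a(θ − b)))
logit(0.73) = ln(0.73/0.27) = 0.9946
b = θ − logit/(a) = -1.8 − 0.9946/2.2000 = -2.2521

-2.252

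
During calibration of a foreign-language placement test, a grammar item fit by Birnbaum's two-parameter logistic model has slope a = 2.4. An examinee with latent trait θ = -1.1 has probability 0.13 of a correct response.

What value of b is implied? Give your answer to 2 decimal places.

-0.31

P(θ) = 1 / (1 + exp(−a(θ − b)))
logit(0.13) = ln(0.13/0.87) = -1.9010
b = θ − logit/(a) = -1.1 − (-1.9010)/2.4000 = -0.3079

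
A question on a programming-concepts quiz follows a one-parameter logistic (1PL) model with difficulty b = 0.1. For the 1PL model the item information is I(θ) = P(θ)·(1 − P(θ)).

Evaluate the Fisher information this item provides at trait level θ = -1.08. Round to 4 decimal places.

0.1798

P = 1/(1+e^{1.1800}) = 0.2351
P(1−P) = 0.2351 × 0.7649 = 0.1798
I = P(1−P) = 0.17980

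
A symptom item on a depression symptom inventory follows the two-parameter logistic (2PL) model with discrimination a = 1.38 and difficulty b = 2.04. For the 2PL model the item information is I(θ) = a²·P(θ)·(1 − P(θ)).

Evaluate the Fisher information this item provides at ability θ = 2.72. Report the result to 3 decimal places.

P = 1/(1+e^{-0.9384}) = 0.7188
P(1−P) = 0.7188 × 0.2812 = 0.2021
I = a² × P(1−P) = 1.38² × 0.2021 = 0.38495

0.385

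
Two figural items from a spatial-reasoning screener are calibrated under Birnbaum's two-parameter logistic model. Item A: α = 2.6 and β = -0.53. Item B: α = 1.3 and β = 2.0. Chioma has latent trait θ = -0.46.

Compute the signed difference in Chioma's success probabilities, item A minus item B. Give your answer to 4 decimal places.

0.5061

P(θ) = 1 / (1 + exp(−α(θ − β)))
P_A = 0.5454
P_B = 0.0392
P_A − P_B = 0.5061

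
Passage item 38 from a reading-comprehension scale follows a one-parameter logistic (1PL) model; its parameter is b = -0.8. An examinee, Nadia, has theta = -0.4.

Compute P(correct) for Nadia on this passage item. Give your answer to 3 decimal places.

0.599

P(theta) = 1 / (1 + exp(−(theta − b)))
Exponent: (-0.4 − (-0.8)) = 0.4000
1/(1 + e^{-0.4000}) = 0.5987
P = 0.5987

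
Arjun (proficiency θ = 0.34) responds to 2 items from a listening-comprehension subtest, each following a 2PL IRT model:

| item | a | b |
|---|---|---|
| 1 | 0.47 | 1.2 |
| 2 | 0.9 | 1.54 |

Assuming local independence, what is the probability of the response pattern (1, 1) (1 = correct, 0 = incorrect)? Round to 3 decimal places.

P(θ) = 1 / (1 + exp(−a(θ − b)))
P_1 = 1/(1+e^{0.4042}) = 0.4003
P_2 = 1/(1+e^{1.0800}) = 0.2535
L = P_1 × P_2 = 0.4003 × 0.2535 = 0.10148

0.101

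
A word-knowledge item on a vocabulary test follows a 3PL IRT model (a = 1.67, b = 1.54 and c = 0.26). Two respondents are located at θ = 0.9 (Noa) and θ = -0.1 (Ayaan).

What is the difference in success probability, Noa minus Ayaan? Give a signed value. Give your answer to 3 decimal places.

P(θ) = c + (1 − c) · 1 / (1 + exp(−a(θ − b)))
P(Noa) = 0.4492  [exponent -1.0688]
P(Ayaan) = 0.3049  [exponent -2.7388]
Difference = 0.4492 − 0.3049 = 0.1442

0.144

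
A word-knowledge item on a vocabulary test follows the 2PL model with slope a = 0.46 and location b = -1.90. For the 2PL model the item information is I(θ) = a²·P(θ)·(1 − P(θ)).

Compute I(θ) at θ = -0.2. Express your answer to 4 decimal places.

P = 1/(1+e^{-0.7820}) = 0.6861
P(1−P) = 0.6861 × 0.3139 = 0.2154
I = a² × P(1−P) = 0.46² × 0.2154 = 0.04557

0.0456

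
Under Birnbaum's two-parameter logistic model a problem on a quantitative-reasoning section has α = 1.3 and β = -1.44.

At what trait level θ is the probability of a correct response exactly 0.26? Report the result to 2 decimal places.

-2.24

P(θ) = 1 / (1 + exp(−α(θ − β)))
logit = ln(0.2600/0.7400) = -1.0460
θ = β + logit/(α) = -1.44 + (-1.0460)/1.3000 = -2.2446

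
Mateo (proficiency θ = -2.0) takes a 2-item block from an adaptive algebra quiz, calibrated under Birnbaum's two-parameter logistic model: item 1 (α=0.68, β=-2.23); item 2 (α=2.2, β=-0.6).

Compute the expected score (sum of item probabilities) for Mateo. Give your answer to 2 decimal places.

P(θ) = 1 / (1 + exp(−α(θ − β)))
P_1 = 1/(1+e^{-0.1564}) = 0.5390
P_2 = 1/(1+e^{3.0800}) = 0.0439
E[score] = 0.5390 + 0.0439 = 0.5830

0.58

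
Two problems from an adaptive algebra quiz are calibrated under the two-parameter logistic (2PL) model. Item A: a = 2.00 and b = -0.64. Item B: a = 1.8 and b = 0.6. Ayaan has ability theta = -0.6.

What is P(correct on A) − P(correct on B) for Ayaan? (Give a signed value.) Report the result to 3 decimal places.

P(theta) = 1 / (1 + exp(−a(theta − b)))
P_A = 0.5200
P_B = 0.1034
P_A − P_B = 0.4166

0.417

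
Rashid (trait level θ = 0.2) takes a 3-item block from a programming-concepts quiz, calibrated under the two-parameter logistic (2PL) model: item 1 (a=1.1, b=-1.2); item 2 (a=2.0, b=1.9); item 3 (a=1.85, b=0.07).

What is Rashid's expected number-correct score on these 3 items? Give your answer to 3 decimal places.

1.416

P(θ) = 1 / (1 + exp(−a(θ − b)))
P_1 = 1/(1+e^{-1.5400}) = 0.8235
P_2 = 1/(1+e^{3.4000}) = 0.0323
P_3 = 1/(1+e^{-0.2405}) = 0.5598
E[score] = 0.8235 + 0.0323 + 0.5598 = 1.4156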